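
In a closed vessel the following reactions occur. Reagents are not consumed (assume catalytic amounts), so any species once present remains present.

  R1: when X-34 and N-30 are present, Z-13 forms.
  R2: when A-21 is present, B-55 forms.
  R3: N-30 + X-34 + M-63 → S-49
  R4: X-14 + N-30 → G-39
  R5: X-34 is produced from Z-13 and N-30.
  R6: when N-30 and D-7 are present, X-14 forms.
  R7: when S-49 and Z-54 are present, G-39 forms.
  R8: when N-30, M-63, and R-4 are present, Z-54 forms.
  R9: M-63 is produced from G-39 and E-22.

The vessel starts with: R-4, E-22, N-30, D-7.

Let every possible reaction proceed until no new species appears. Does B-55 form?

B-55 would need A-21 (R2), but A-21 never forms.

No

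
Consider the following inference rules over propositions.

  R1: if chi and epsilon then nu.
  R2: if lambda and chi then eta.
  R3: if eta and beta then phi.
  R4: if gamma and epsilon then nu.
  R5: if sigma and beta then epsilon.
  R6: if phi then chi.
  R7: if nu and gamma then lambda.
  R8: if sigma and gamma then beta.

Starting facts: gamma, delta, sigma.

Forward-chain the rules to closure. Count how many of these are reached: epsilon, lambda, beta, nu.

From sigma and gamma, R8 gives beta.
sigma and beta hold, so epsilon follows (R5).
From gamma and epsilon, R4 gives nu.
From nu and gamma, R7 gives lambda.
epsilon: reached.
lambda: reached.
beta: reached.
nu: reached.
All 4 are reached.

4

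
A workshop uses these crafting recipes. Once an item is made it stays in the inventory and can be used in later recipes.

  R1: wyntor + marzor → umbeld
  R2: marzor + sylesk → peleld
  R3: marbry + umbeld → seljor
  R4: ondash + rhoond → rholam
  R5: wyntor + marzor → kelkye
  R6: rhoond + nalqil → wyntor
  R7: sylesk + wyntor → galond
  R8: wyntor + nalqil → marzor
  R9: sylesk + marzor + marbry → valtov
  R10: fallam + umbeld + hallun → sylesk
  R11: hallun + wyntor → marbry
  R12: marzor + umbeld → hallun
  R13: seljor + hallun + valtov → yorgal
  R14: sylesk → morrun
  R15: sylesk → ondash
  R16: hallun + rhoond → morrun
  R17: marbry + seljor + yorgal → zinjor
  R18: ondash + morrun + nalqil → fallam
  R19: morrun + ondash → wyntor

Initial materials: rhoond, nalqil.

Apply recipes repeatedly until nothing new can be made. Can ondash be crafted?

ondash would need sylesk (R15), but sylesk is never obtained.

No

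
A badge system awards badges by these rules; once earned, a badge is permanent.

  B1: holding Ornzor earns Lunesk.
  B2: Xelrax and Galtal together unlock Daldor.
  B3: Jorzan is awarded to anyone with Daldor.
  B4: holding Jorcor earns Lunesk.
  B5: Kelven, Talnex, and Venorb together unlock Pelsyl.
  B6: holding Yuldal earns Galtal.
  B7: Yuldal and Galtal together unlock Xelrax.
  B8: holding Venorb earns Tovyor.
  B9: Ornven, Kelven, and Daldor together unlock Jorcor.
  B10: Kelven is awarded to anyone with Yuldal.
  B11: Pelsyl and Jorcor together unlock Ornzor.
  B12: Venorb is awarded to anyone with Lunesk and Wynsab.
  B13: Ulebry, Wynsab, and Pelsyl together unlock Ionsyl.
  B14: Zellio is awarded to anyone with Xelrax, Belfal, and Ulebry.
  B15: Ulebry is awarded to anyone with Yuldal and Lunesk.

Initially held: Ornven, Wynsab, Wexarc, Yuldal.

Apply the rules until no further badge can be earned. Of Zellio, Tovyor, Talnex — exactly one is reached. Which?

With Yuldal, Kelven is earned (B10).
With Yuldal, Galtal is earned (B6).
With Yuldal and Galtal, Xelrax is earned (B7).
With Xelrax and Galtal, Daldor is earned (B2).
With Ornven, Kelven, and Daldor, Jorcor is earned (B9).
With Jorcor, Lunesk is earned (B4).
With Lunesk and Wynsab, Venorb is earned (B12).
With Venorb, Tovyor is earned (B8).
No rule produces Talnex, and it is not given. Zellio would need Xelrax, Belfal, and Ulebry (B14), but Belfal is never earned.

Tovyor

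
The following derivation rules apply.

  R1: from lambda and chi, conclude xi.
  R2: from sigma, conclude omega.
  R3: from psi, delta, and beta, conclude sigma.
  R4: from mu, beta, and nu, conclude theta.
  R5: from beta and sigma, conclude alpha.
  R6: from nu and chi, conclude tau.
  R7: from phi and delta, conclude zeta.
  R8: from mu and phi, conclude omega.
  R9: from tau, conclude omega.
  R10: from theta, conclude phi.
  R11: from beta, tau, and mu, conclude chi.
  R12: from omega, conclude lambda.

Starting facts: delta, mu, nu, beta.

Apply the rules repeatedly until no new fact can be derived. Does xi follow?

xi would need lambda and chi (R1), but chi is never established.

No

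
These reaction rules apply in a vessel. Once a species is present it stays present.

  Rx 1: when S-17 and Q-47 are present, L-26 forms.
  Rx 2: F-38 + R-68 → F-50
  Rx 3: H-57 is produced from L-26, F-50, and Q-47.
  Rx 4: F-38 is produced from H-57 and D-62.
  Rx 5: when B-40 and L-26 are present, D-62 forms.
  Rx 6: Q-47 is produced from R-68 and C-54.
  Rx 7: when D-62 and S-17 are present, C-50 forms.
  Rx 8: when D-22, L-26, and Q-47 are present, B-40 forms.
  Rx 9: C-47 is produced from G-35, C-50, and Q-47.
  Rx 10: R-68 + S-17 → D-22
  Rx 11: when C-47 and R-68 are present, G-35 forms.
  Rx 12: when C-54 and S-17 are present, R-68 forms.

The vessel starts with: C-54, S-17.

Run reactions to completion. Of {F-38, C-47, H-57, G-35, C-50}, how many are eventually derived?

1

C-54 and S-17 present → R-68 forms (Rx 12).
R-68 and C-54 present → Q-47 forms (Rx 6).
R-68 and S-17 present → D-22 forms (Rx 10).
S-17 and Q-47 present → L-26 forms (Rx 1).
D-22, L-26, and Q-47 present → B-40 forms (Rx 8).
B-40 and L-26 present → D-62 forms (Rx 5).
D-62 and S-17 present → C-50 forms (Rx 7).
F-38 would need H-57 and D-62 (Rx 4), but H-57 never forms.
C-47 would need G-35, C-50, and Q-47 (Rx 9), but G-35 never forms.
H-57 would need L-26, F-50, and Q-47 (Rx 3), but F-50 never forms.
G-35 would need C-47 and R-68 (Rx 11), but C-47 never forms.
C-50: reached.
Reached: C-50 — 1 of the 5.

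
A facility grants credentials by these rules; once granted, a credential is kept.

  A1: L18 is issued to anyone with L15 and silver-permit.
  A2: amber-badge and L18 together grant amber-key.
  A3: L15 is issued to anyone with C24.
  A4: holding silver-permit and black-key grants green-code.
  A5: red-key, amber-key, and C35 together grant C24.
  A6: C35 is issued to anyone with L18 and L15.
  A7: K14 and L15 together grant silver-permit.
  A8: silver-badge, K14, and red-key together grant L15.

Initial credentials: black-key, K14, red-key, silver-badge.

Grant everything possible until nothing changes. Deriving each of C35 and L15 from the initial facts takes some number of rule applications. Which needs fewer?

L15: Holding silver-badge, K14, and red-key grants L15 (A8). [1 rule application]
C35: Holding silver-badge, K14, and red-key grants L15 (A8). Holding K14 and L15 grants silver-permit (A7). Holding L15 and silver-permit grants L18 (A1). Holding L18 and L15 grants C35 (A6). [4 rule applications]
L15 needs fewer.

L15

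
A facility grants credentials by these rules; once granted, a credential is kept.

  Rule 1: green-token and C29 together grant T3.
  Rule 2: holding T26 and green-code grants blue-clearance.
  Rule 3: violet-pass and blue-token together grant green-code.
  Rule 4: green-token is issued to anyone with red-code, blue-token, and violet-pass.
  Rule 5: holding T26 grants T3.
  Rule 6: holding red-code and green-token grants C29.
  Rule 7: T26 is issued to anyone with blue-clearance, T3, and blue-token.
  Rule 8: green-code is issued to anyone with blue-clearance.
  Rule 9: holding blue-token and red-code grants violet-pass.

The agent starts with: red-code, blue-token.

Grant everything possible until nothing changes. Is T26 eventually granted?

No

T26 would need blue-clearance, T3, and blue-token (Rule 7), but blue-clearance is never granted.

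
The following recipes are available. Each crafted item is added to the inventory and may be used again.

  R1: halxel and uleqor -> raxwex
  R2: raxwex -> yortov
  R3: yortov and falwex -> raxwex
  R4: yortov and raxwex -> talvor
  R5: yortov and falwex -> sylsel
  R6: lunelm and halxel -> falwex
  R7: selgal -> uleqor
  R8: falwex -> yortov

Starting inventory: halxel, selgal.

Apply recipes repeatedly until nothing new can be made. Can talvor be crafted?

Yes

selgal -> uleqor (R7).
halxel and uleqor -> raxwex (R1).
raxwex -> yortov (R2).
yortov and raxwex -> talvor (R4).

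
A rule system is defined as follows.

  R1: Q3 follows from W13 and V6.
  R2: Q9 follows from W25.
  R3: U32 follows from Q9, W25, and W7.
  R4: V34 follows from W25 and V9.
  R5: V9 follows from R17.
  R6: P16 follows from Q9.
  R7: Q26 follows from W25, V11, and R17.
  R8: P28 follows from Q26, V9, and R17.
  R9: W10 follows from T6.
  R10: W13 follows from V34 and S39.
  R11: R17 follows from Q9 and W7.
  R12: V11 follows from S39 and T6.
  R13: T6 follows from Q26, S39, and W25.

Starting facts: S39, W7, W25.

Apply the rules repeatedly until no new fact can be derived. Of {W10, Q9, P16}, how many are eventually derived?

2

W25 holds, so Q9 follows (R2).
From Q9, R6 gives P16.
W10 would need T6 (R9), but T6 is never established.
Q9: reached.
P16: reached.
Reached: Q9 and P16 — 2 of the 3.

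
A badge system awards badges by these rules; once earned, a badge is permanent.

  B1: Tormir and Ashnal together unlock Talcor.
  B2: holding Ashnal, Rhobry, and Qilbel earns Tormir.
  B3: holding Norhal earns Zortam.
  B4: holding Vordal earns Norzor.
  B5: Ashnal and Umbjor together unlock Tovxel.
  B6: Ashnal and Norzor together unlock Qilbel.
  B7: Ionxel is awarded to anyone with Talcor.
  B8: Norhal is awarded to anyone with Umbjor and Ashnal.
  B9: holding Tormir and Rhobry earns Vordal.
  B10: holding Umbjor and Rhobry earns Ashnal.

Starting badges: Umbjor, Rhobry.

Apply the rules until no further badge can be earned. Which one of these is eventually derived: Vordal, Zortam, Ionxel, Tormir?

Zortam

With Umbjor and Rhobry, Ashnal is earned (B10).
With Umbjor and Ashnal, Norhal is earned (B8).
With Norhal, Zortam is earned (B3).
Vordal would need Tormir and Rhobry (B9), but Tormir is never earned. Tormir would need Ashnal, Rhobry, and Qilbel (B2), but Qilbel is never earned. Ionxel would need Talcor (B7), but Talcor is never earned.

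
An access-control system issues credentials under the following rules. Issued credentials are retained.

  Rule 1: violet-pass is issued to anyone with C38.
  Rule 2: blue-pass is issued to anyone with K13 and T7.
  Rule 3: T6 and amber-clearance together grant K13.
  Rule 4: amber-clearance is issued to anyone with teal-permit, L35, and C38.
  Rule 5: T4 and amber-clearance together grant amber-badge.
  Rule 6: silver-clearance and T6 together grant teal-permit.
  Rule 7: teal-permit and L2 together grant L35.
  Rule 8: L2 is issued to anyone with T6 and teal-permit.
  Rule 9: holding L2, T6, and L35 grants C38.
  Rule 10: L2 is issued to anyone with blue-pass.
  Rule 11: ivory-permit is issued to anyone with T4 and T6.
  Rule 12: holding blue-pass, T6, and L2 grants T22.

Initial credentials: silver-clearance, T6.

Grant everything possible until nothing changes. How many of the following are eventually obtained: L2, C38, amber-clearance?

3

Holding silver-clearance and T6 grants teal-permit (Rule 6).
Holding T6 and teal-permit grants L2 (Rule 8).
Holding teal-permit and L2 grants L35 (Rule 7).
Holding L2, T6, and L35 grants C38 (Rule 9).
Holding teal-permit, L35, and C38 grants amber-clearance (Rule 4).
L2: reached.
C38: reached.
amber-clearance: reached.
All 3 are reached.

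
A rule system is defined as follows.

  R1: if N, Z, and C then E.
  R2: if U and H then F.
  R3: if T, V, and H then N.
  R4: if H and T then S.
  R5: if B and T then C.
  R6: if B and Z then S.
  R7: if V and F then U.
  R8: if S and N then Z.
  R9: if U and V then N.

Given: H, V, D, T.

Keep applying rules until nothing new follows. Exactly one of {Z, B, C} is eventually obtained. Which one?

T, V, and H hold, so N follows (R3).
From H and T, R4 gives S.
From S and N, R8 gives Z.
No rule produces B, and it is not given. C would need B and T (R5), but B is never established.

Z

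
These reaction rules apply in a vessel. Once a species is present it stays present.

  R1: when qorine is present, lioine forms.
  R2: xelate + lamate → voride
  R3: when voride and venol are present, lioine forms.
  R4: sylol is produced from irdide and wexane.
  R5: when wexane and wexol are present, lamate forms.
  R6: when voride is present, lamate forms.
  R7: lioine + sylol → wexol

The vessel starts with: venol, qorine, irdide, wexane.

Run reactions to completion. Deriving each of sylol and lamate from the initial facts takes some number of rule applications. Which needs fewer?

sylol: irdide and wexane present → sylol forms (R4). [1 rule application]
lamate: irdide and wexane present → sylol forms (R4). qorine present → lioine forms (R1). lioine and sylol present → wexol forms (R7). wexane and wexol present → lamate forms (R5). [4 rule applications]
sylol needs fewer.

sylol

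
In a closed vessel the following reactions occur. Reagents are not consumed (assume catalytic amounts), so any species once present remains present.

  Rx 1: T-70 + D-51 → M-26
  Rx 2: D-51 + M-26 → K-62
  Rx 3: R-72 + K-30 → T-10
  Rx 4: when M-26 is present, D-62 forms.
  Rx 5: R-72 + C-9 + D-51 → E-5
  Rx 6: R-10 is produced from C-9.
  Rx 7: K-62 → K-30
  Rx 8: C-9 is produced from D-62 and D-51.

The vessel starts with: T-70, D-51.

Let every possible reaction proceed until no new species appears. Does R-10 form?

T-70 and D-51 present → M-26 forms (Rx 1).
M-26 present → D-62 forms (Rx 4).
D-62 and D-51 present → C-9 forms (Rx 8).
C-9 present → R-10 forms (Rx 6).

Yes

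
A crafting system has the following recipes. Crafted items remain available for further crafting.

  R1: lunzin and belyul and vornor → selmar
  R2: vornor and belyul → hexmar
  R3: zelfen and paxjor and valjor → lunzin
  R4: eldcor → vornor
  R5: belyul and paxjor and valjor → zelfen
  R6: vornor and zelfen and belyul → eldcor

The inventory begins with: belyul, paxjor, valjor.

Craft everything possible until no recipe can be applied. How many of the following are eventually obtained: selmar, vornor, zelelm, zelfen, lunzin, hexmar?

2

belyul and paxjor and valjor → zelfen (R5).
zelfen and paxjor and valjor → lunzin (R3).
selmar would need lunzin, belyul, and vornor (R1), but vornor is never obtained.
vornor would need eldcor (R4), but eldcor is never obtained.
No rule produces zelelm, and it is not given.
zelfen: reached.
lunzin: reached.
hexmar would need vornor and belyul (R2), but vornor is never obtained.
Reached: zelfen and lunzin — 2 of the 6.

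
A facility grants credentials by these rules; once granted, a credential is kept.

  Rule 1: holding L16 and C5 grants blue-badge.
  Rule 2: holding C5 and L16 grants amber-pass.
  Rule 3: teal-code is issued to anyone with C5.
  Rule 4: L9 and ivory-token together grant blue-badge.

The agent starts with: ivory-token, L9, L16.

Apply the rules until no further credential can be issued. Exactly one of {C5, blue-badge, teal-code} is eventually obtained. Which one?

Holding L9 and ivory-token grants blue-badge (Rule 4).
No rule produces C5, and it is not given. teal-code would need C5 (Rule 3), but C5 is never granted.

blue-badge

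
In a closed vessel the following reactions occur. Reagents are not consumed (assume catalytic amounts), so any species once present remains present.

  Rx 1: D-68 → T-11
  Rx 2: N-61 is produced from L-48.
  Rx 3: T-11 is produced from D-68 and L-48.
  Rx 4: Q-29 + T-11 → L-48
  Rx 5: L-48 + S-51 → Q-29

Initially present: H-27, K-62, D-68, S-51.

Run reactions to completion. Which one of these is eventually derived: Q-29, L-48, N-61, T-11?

T-11

D-68 present → T-11 forms (Rx 1).
L-48 would need Q-29 and T-11 (Rx 4), but Q-29 never forms. N-61 would need L-48 (Rx 2), but L-48 never forms. Q-29 would need L-48 and S-51 (Rx 5), but L-48 never forms.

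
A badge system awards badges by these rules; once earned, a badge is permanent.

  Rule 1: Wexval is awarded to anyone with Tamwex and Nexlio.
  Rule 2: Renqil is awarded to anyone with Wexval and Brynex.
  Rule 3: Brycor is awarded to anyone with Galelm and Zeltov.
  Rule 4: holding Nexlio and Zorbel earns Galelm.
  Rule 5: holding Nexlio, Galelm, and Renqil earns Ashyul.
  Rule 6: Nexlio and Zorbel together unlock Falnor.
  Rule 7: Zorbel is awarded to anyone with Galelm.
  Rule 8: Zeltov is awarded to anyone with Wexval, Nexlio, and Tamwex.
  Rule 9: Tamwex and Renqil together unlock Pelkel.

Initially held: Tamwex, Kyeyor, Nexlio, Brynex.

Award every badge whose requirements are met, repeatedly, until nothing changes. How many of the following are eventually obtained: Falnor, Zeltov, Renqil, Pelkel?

With Tamwex and Nexlio, Wexval is earned (Rule 1).
With Wexval and Brynex, Renqil is earned (Rule 2).
With Wexval, Nexlio, and Tamwex, Zeltov is earned (Rule 8).
With Tamwex and Renqil, Pelkel is earned (Rule 9).
Falnor would need Nexlio and Zorbel (Rule 6), but Zorbel is never earned.
Zeltov: reached.
Renqil: reached.
Pelkel: reached.
Reached: Zeltov, Renqil, and Pelkel — 3 of the 4.

3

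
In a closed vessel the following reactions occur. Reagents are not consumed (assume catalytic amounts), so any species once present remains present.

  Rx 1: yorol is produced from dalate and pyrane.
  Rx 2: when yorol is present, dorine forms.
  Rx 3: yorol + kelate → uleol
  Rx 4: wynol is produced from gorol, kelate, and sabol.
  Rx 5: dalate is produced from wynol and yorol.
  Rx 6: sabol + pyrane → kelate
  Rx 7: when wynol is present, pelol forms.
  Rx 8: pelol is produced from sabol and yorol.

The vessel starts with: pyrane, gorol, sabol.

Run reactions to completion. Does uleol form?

No

uleol would need yorol and kelate (Rx 3), but yorol never forms.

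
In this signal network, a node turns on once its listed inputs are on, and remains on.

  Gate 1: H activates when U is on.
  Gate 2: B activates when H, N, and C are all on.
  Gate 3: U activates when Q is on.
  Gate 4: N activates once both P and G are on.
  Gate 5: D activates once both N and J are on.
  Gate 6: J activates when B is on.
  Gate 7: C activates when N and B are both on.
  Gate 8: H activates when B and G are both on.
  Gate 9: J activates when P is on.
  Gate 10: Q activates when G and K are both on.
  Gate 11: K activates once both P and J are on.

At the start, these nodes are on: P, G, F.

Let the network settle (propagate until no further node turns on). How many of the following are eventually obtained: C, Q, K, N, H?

P is on, so J activates (Gate 9).
Gate 4: P and G on → N on.
Gate 11: P and J on → K on.
G and K are on, so Q activates (Gate 10).
Q is on, so U activates (Gate 3).
U is on, so H activates (Gate 1).
C would need N and B (Gate 7), but B never turns on.
Q: reached.
K: reached.
N: reached.
H: reached.
Reached: Q, K, N, and H — 4 of the 5.

4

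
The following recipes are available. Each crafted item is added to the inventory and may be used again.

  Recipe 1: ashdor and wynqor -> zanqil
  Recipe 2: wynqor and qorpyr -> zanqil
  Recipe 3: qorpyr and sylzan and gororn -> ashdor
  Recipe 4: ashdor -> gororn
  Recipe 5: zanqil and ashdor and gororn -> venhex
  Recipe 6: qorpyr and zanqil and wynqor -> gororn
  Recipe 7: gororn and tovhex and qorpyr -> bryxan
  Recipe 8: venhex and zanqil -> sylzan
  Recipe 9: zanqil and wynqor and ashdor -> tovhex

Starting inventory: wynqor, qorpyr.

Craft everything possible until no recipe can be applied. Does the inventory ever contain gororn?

wynqor and qorpyr -> zanqil (Recipe 2).
qorpyr and zanqil and wynqor -> gororn (Recipe 6).

Yes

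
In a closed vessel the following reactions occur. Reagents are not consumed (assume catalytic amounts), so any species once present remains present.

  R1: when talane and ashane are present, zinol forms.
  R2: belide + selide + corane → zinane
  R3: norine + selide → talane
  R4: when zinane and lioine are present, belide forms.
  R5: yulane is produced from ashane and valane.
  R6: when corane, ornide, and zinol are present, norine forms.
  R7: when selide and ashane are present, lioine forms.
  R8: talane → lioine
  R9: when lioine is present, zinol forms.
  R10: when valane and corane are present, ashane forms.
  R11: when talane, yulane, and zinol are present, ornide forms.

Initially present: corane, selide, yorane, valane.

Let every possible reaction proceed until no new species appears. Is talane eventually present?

talane would need norine and selide (R3), but norine never forms.

No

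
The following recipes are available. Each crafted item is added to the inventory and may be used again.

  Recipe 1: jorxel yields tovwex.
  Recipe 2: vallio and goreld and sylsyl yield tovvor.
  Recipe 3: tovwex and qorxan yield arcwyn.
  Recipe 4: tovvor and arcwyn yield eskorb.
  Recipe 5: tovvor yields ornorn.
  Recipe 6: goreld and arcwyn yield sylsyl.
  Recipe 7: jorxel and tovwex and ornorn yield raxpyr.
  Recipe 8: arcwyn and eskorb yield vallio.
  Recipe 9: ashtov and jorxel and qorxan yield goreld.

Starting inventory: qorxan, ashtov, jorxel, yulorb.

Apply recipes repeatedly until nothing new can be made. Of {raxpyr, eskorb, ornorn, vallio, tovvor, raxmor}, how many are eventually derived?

raxpyr would need jorxel, tovwex, and ornorn (Recipe 7), but ornorn is never obtained.
eskorb would need tovvor and arcwyn (Recipe 4), but tovvor is never obtained.
ornorn would need tovvor (Recipe 5), but tovvor is never obtained.
vallio would need arcwyn and eskorb (Recipe 8), but eskorb is never obtained.
tovvor would need vallio, goreld, and sylsyl (Recipe 2), but vallio is never obtained.
No rule produces raxmor, and it is not given.
None of the 6 are reached.

0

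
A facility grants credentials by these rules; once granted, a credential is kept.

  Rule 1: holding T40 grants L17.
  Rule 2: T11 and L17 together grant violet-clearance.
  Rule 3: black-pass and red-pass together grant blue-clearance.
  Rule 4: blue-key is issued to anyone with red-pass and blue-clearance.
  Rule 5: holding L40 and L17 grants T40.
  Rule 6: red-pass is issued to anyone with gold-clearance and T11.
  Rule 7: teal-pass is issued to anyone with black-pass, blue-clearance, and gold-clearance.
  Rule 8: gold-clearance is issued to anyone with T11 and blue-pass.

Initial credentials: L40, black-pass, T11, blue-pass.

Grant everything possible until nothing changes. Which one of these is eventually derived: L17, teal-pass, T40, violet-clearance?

teal-pass

Holding T11 and blue-pass grants gold-clearance (Rule 8).
Holding gold-clearance and T11 grants red-pass (Rule 6).
Holding black-pass and red-pass grants blue-clearance (Rule 3).
Holding black-pass, blue-clearance, and gold-clearance grants teal-pass (Rule 7).
violet-clearance would need T11 and L17 (Rule 2), but L17 is never granted. T40 would need L40 and L17 (Rule 5), but L17 is never granted. L17 would need T40 (Rule 1), but T40 is never granted.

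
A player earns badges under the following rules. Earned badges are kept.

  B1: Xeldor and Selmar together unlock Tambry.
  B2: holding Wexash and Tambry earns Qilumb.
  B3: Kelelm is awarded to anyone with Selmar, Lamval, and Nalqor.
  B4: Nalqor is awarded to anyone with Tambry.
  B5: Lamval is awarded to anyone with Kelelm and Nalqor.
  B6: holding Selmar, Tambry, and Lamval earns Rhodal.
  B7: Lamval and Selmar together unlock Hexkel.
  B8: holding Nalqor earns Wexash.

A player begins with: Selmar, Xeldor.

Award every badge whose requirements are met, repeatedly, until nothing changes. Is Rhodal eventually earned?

No

Rhodal would need Selmar, Tambry, and Lamval (B6), but Lamval is never earned.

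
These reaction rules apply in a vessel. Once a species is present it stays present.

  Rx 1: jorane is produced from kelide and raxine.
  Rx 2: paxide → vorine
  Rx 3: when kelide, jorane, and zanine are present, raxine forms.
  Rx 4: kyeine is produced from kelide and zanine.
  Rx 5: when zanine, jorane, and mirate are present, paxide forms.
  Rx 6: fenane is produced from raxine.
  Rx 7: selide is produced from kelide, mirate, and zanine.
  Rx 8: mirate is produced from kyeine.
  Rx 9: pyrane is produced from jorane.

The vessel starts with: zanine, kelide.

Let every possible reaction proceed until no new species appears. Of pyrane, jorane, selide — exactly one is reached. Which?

selide

kelide and zanine present → kyeine forms (Rx 4).
kyeine present → mirate forms (Rx 8).
kelide, mirate, and zanine present → selide forms (Rx 7).
pyrane would need jorane (Rx 9), but jorane never forms. jorane would need kelide and raxine (Rx 1), but raxine never forms.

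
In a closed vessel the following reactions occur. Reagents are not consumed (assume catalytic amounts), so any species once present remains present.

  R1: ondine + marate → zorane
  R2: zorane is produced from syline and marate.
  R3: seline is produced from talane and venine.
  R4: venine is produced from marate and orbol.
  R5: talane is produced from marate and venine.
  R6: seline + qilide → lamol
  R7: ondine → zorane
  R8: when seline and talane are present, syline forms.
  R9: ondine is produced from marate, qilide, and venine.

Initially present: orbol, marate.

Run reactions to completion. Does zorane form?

Yes

marate and orbol present → venine forms (R4).
marate and venine present → talane forms (R5).
talane and venine present → seline forms (R3).
seline and talane present → syline forms (R8).
syline and marate present → zorane forms (R2).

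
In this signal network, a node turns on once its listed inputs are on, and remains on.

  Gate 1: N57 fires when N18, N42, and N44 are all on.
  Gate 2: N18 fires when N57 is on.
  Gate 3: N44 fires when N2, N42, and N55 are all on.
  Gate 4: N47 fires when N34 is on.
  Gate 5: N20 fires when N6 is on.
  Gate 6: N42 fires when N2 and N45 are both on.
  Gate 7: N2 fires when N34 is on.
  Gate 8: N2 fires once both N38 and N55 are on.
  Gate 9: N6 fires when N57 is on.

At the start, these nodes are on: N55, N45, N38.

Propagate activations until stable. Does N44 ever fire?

Gate 8: N38 and N55 on → N2 on.
Gate 6: N2 and N45 on → N42 on.
N2, N42, and N55 are on, so N44 fires (Gate 3).

Yes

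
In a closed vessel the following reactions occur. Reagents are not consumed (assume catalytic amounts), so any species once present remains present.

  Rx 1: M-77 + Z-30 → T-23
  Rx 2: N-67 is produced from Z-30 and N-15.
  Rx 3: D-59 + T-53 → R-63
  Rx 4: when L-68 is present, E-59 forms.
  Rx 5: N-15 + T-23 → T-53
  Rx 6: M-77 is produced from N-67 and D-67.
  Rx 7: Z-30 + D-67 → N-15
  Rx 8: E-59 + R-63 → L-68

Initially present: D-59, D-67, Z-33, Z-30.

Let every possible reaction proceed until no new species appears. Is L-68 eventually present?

L-68 would need E-59 and R-63 (Rx 8), but E-59 never forms.

No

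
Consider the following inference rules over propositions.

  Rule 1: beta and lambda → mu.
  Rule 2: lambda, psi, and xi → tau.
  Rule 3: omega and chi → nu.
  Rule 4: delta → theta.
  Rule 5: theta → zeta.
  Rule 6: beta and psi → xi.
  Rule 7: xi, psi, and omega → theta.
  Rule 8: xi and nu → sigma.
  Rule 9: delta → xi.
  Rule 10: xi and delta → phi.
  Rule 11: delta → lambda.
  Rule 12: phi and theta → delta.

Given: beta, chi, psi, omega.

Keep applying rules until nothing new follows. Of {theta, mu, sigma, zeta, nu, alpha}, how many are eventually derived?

4

beta and psi hold, so xi follows (Rule 6).
From omega and chi, Rule 3 gives nu.
From xi, psi, and omega, Rule 7 gives theta.
From xi and nu, Rule 8 gives sigma.
From theta, Rule 5 gives zeta.
theta: reached.
mu would need beta and lambda (Rule 1), but lambda is never established.
sigma: reached.
zeta: reached.
nu: reached.
No rule produces alpha, and it is not given.
Reached: theta, sigma, zeta, and nu — 4 of the 6.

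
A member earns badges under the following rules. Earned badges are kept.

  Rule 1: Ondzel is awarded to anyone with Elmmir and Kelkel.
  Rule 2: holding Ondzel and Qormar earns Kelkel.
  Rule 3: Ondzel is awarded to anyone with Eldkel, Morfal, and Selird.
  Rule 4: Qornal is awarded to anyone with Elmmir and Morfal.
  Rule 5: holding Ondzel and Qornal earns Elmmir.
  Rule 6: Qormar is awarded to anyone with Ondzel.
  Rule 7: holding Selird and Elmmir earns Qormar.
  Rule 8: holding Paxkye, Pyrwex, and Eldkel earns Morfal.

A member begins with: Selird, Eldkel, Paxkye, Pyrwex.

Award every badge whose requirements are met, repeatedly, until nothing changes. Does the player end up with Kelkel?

Yes

With Paxkye, Pyrwex, and Eldkel, Morfal is earned (Rule 8).
With Eldkel, Morfal, and Selird, Ondzel is earned (Rule 3).
With Ondzel, Qormar is earned (Rule 6).
With Ondzel and Qormar, Kelkel is earned (Rule 2).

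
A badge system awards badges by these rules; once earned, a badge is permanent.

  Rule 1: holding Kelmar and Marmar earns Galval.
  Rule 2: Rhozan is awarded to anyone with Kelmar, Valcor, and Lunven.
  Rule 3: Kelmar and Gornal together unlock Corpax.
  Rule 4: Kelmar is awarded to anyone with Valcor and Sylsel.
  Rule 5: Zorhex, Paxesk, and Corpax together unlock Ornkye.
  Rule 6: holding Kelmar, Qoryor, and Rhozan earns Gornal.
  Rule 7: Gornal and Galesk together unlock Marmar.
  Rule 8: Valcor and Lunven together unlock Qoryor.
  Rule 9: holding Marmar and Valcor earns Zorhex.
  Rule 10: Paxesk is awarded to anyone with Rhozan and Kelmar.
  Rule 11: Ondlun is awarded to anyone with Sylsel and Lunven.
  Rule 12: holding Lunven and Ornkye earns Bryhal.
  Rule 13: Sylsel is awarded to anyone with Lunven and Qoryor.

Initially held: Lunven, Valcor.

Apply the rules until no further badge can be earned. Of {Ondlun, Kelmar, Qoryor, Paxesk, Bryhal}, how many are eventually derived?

4

With Valcor and Lunven, Qoryor is earned (Rule 8).
With Lunven and Qoryor, Sylsel is earned (Rule 13).
With Valcor and Sylsel, Kelmar is earned (Rule 4).
With Sylsel and Lunven, Ondlun is earned (Rule 11).
With Kelmar, Valcor, and Lunven, Rhozan is earned (Rule 2).
With Rhozan and Kelmar, Paxesk is earned (Rule 10).
Ondlun: reached.
Kelmar: reached.
Qoryor: reached.
Paxesk: reached.
Bryhal would need Lunven and Ornkye (Rule 12), but Ornkye is never earned.
Reached: Ondlun, Kelmar, Qoryor, and Paxesk — 4 of the 5.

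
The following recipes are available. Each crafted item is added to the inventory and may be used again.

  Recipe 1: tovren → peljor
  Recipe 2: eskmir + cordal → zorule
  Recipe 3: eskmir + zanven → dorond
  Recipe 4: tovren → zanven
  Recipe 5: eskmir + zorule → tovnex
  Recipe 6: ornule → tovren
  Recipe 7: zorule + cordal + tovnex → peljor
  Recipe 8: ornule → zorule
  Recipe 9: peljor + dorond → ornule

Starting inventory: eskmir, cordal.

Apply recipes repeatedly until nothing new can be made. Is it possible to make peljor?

Yes

eskmir + cordal → zorule (Recipe 2).
eskmir + zorule → tovnex (Recipe 5).
Using Recipe 7, zorule, cordal, and tovnex make peljor.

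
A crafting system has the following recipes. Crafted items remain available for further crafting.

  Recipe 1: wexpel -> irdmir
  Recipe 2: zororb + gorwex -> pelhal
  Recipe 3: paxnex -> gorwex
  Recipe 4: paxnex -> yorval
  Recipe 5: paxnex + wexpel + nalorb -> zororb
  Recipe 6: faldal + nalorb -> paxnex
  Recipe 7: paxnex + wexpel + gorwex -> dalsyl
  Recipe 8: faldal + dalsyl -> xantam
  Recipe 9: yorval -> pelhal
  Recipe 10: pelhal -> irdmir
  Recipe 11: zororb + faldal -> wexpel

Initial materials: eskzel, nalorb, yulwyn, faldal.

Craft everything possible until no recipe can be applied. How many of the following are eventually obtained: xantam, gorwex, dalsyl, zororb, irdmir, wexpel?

Using Recipe 6, faldal and nalorb make paxnex.
Using Recipe 4, paxnex makes yorval.
paxnex -> gorwex (Recipe 3).
yorval -> pelhal (Recipe 9).
Using Recipe 10, pelhal makes irdmir.
xantam would need faldal and dalsyl (Recipe 8), but dalsyl is never obtained.
gorwex: reached.
dalsyl would need paxnex, wexpel, and gorwex (Recipe 7), but wexpel is never obtained.
zororb would need paxnex, wexpel, and nalorb (Recipe 5), but wexpel is never obtained.
irdmir: reached.
wexpel would need zororb and faldal (Recipe 11), but zororb is never obtained.
Reached: gorwex and irdmir — 2 of the 6.

2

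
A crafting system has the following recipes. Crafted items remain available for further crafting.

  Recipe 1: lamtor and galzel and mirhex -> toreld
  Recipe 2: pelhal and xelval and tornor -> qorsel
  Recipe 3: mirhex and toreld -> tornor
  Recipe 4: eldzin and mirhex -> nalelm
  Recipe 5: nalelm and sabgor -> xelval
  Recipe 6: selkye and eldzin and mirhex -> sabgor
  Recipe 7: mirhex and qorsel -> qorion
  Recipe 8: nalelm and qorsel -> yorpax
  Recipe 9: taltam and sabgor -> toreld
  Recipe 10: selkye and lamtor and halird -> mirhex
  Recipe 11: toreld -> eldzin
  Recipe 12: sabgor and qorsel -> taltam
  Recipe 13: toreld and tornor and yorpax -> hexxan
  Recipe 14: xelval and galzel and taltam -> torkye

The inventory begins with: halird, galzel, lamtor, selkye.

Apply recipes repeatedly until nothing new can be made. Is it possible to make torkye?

torkye would need xelval, galzel, and taltam (Recipe 14), but taltam is never obtained.

No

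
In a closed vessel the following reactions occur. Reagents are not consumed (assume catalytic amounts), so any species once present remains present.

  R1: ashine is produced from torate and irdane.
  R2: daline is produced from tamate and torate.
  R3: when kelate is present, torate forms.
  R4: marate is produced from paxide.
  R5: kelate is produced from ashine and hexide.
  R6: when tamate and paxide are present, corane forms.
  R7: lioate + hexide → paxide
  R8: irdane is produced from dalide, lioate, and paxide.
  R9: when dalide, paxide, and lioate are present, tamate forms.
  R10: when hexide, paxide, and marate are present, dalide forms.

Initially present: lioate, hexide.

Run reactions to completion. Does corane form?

Yes

lioate and hexide present → paxide forms (R7).
paxide present → marate forms (R4).
hexide, paxide, and marate present → dalide forms (R10).
dalide, paxide, and lioate present → tamate forms (R9).
tamate and paxide present → corane forms (R6).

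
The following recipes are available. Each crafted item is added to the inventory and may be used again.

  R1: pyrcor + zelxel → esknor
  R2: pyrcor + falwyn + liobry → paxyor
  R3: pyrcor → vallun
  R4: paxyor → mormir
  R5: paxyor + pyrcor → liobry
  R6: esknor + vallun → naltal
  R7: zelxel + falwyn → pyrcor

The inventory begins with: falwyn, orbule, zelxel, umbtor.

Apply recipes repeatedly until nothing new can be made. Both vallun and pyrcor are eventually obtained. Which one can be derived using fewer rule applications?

pyrcor: zelxel + falwyn → pyrcor (R7). [1 rule application]
vallun: zelxel + falwyn → pyrcor (R7). Using R3, pyrcor makes vallun. [2 rule applications]
pyrcor needs fewer.

pyrcor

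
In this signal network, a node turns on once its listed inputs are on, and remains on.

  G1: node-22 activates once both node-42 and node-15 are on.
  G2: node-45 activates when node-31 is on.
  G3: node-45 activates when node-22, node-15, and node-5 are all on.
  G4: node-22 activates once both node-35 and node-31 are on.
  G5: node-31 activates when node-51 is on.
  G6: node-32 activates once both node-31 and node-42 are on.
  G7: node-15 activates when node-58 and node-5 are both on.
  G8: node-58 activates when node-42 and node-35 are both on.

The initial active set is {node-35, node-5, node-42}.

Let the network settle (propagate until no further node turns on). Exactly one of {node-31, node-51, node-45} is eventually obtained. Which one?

node-42 and node-35 are on, so node-58 activates (G8).
G7: node-58 and node-5 on → node-15 on.
node-42 and node-15 are on, so node-22 activates (G1).
node-22, node-15, and node-5 are on, so node-45 activates (G3).
node-31 would need node-51 (G5), but node-51 never turns on. No rule produces node-51, and it is not given.

node-45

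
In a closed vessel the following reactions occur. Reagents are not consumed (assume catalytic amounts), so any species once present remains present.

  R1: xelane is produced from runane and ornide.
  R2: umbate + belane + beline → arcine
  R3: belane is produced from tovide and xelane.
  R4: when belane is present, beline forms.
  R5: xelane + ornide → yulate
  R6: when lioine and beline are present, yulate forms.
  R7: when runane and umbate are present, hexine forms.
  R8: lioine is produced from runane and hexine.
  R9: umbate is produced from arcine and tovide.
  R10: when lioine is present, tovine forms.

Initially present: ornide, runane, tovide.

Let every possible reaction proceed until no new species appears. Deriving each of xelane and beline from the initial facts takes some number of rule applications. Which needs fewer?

xelane

xelane: runane and ornide present → xelane forms (R1). [1 rule application]
beline: runane and ornide present → xelane forms (R1). tovide and xelane present → belane forms (R3). belane present → beline forms (R4). [3 rule applications]
xelane needs fewer.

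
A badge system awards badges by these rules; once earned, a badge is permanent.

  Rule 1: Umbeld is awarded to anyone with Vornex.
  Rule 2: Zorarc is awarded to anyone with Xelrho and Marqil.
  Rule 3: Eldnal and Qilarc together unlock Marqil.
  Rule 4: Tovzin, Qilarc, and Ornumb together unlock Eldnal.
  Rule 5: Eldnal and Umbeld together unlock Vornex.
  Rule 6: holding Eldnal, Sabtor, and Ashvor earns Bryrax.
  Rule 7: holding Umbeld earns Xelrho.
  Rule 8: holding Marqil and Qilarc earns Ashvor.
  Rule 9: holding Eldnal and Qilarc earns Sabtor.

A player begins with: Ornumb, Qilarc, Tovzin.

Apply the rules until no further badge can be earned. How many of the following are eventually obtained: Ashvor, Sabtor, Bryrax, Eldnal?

4

With Tovzin, Qilarc, and Ornumb, Eldnal is earned (Rule 4).
With Eldnal and Qilarc, Marqil is earned (Rule 3).
With Eldnal and Qilarc, Sabtor is earned (Rule 9).
With Marqil and Qilarc, Ashvor is earned (Rule 8).
With Eldnal, Sabtor, and Ashvor, Bryrax is earned (Rule 6).
Ashvor: reached.
Sabtor: reached.
Bryrax: reached.
Eldnal: reached.
All 4 are reached.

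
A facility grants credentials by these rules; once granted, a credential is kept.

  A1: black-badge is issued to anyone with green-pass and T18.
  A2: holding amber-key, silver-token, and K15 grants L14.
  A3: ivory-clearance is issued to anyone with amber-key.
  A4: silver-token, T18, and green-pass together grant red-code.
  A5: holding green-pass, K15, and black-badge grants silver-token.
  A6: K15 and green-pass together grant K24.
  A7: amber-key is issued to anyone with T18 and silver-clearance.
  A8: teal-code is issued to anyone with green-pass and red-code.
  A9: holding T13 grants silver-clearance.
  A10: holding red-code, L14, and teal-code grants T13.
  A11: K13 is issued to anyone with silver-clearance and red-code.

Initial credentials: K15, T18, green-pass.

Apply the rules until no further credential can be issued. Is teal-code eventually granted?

Holding green-pass and T18 grants black-badge (A1).
Holding green-pass, K15, and black-badge grants silver-token (A5).
Holding silver-token, T18, and green-pass grants red-code (A4).
Holding green-pass and red-code grants teal-code (A8).

Yes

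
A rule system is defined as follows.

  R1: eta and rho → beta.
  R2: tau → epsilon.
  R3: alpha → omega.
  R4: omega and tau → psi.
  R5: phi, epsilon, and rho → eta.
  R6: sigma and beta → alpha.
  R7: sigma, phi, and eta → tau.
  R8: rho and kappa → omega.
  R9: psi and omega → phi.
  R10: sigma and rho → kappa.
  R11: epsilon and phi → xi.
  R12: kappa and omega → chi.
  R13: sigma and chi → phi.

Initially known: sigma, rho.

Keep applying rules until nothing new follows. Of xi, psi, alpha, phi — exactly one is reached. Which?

From sigma and rho, R10 gives kappa.
rho and kappa hold, so omega follows (R8).
From kappa and omega, R12 gives chi.
sigma and chi hold, so phi follows (R13).
psi would need omega and tau (R4), but tau is never established. alpha would need sigma and beta (R6), but beta is never established. xi would need epsilon and phi (R11), but epsilon is never established.

phi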